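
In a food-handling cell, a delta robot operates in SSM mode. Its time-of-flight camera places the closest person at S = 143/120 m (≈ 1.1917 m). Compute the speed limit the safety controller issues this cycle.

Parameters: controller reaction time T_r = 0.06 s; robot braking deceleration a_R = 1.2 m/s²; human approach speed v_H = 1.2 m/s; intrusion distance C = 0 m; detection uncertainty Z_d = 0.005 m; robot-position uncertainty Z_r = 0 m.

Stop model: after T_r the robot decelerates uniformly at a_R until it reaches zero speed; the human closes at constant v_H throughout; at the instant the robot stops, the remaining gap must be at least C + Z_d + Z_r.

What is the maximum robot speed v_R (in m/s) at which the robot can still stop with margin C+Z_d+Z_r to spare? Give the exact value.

quadratic (5/12)·v² + (53/50)·v + (-418/375) = 0
  disc = (53/50)² − 4·(5/12)·(-418/375) = 67081/22500 ; √disc = 259/150
  v_R = (−(53/50) + 259/150) / (2·(5/12)) = 4/5 m/s
check:
braking lasts T_s = (4/5)/(6/5) = 0.6667 s
robot covers v_R·T_r = 0.8000·0.0600 = 0.0480 m before braking
robot covers 0.8000·0.6667 − ½·1.2000·0.6667² = 0.2667 m while stopping
human over T_r+T_s: 1.2000·(0.0600+0.6667) = 0.8720 m
margins: 0.0000+0.0050+0.0000 = 0.0050 m
sum ≈ 0.0480+0.2667+0.8720+0.0050 ≈ 1.1917 m = S ✓

v_R_max = 4/5 m/s = 0.8000 m/s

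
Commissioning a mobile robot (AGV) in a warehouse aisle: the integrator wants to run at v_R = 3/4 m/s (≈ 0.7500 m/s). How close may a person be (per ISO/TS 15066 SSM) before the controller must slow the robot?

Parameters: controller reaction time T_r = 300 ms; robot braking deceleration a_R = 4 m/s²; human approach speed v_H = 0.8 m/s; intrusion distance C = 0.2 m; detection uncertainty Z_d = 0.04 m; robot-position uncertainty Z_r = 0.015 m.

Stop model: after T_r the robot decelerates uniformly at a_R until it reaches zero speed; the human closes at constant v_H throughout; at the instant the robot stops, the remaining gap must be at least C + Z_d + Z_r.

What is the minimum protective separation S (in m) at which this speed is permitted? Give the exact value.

S_min = 3009/3200 m = 0.9403 m

braking lasts T_s = (3/4)/4 = 0.1875 s
robot in T_r: 0.7500·0.3000 = 0.2250 m
robot under decel: 0.7500²/(2·4.0000) = 0.0703 m
human closes 0.8000·0.4875 = 0.3900 m
margins: 0.2000+0.0400+0.0150 = 0.2550 m
S_min ≈ 0.2250+0.0703+0.3900+0.2550  ⇒  S_min = 3009/3200 m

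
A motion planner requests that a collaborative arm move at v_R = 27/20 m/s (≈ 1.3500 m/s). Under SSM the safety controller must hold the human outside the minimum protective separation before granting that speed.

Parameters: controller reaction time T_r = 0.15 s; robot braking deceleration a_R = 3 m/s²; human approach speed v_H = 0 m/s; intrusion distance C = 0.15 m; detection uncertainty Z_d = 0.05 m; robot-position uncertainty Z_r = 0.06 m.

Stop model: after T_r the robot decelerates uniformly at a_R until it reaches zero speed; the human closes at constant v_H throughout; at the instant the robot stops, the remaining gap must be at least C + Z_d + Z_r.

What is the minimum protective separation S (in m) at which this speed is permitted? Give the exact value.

S_min = 613/800 m = 0.7662 m

T_s = v_R/a_R = (27/20)/3 = 0.4500 s
robot in T_r: 1.3500·0.1500 = 0.2025 m
robot covers 1.3500·0.4500 − ½·3.0000·0.4500² = 0.3038 m while stopping
human over T_r+T_s: 0.0000·(0.1500+0.4500) = 0.0000 m
margins: 0.1500+0.0500+0.0600 = 0.2600 m
S_min ≈ 0.2025+0.3038+0.0000+0.2600  ⇒  S_min = 613/800 m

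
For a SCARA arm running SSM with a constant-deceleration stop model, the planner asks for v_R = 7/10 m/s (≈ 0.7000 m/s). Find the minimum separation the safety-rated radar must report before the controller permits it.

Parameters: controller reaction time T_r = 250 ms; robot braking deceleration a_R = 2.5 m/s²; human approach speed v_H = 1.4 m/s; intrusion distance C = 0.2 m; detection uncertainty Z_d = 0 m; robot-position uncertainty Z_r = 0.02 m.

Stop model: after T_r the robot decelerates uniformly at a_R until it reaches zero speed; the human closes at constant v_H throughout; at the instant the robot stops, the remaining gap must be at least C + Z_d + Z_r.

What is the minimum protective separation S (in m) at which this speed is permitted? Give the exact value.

T_s = v_R/a_R = (7/10)/(5/2) = 0.2800 s
robot in T_r: 0.7000·0.2500 = 0.1750 m
braking distance = 0.7000²/(2·2.5000) = 0.0980 m
human over T_r+T_s: 1.4000·(0.2500+0.2800) = 0.7420 m
residual clearance needed = 0.2000+0.0000+0.0200 = 0.2200 m
S_min ≈ 0.1750+0.0980+0.7420+0.2200  ⇒  S_min = 247/200 m

S_min = 247/200 m = 1.2350 m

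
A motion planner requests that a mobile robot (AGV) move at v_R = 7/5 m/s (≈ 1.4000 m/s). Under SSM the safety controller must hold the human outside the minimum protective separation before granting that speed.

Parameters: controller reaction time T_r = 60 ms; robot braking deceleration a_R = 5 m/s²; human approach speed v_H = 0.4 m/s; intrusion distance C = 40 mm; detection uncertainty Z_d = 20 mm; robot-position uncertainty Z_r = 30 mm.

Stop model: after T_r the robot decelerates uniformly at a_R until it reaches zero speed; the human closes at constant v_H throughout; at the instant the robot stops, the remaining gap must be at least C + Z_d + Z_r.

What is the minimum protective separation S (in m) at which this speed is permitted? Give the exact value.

braking lasts T_s = (7/5)/5 = 0.2800 s
robot covers v_R·T_r = 1.4000·0.0600 = 0.0840 m before braking
braking distance = 1.4000²/(2·5.0000) = 0.1960 m
human over T_r+T_s: 0.4000·(0.0600+0.2800) = 0.1360 m
margins: 0.0400+0.0200+0.0300 = 0.0900 m
S_min ≈ 0.0840+0.1960+0.1360+0.0900  ⇒  S_min = 253/500 m

S_min = 253/500 m = 0.5060 m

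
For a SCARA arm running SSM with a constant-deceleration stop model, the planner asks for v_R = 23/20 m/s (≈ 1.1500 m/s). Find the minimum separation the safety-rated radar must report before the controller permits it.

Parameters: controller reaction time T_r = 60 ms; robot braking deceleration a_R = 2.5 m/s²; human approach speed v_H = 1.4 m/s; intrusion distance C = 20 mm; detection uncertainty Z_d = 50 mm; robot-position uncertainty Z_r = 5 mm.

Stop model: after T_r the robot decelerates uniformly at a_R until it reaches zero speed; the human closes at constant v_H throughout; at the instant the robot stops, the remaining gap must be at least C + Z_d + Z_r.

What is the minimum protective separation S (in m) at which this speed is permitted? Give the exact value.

S_min = 2273/2000 m = 1.1365 m

stop time T_s = (23/20)/(5/2) = 0.4600 s
robot covers v_R·T_r = 1.1500·0.0600 = 0.0690 m before braking
braking distance = 1.1500²/(2·2.5000) = 0.2645 m
human closes 1.4000·0.5200 = 0.7280 m
C+Z_d+Z_r = 0.0200+0.0500+0.0050 = 0.0750 m
S_min ≈ 0.0690+0.2645+0.7280+0.0750  ⇒  S_min = 2273/2000 m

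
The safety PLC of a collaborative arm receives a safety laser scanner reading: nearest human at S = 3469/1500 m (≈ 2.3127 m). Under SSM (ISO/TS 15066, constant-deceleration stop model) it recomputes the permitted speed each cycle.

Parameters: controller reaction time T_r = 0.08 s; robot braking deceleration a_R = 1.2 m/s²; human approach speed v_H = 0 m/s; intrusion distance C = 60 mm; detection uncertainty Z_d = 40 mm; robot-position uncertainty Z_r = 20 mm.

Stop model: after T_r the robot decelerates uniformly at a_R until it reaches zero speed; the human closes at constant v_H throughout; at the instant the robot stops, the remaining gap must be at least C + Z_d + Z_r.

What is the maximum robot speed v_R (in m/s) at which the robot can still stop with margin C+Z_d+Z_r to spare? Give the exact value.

quadratic (5/12)·v² + (2/25)·v + (-3289/1500) = 0
  disc = (2/25)² − 4·(5/12)·(-3289/1500) = 82369/22500 ; √disc = 287/150
  v_R = (−(2/25) + 287/150) / (2·(5/12)) = 11/5 m/s
check:
stop time T_s = (11/5)/(6/5) = 1.8333 s
robot in T_r: 2.2000·0.0800 = 0.1760 m
robot under decel: 2.2000²/(2·1.2000) = 2.0167 m
human over T_r+T_s: 0.0000·(0.0800+1.8333) = 0.0000 m
margins: 0.0600+0.0400+0.0200 = 0.1200 m
sum ≈ 0.1760+2.0167+0.0000+0.1200 ≈ 2.3127 m = S ✓

v_R_max = 11/5 m/s = 2.2000 m/s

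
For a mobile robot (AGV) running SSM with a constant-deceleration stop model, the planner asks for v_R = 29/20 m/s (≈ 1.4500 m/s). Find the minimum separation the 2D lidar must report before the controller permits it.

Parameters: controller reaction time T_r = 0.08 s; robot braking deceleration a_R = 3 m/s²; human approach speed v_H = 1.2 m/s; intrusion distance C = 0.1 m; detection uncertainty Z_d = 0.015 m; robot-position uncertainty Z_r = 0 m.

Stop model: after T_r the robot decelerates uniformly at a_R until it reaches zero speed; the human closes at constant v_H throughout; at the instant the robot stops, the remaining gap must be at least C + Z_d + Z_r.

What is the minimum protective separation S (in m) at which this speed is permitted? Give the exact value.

braking lasts T_s = (29/20)/3 = 0.4833 s
robot covers v_R·T_r = 1.4500·0.0800 = 0.1160 m before braking
robot under decel: 1.4500²/(2·3.0000) = 0.3504 m
human closes 1.2000·0.5633 = 0.6760 m
C+Z_d+Z_r = 0.1000+0.0150+0.0000 = 0.1150 m
S_min ≈ 0.1160+0.3504+0.6760+0.1150  ⇒  S_min = 15089/12000 m

S_min = 15089/12000 m = 1.2574 m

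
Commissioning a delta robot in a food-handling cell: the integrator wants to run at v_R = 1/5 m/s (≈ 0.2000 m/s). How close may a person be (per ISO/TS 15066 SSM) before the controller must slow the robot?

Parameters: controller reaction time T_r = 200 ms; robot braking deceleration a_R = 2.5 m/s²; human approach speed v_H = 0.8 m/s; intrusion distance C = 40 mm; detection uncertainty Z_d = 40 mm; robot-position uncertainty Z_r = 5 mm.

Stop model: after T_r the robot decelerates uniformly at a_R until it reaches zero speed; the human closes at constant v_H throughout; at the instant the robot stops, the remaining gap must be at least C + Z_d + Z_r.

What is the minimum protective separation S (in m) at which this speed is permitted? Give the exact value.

S_min = 357/1000 m = 0.3570 m

T_s = v_R/a_R = (1/5)/(5/2) = 0.0800 s
reaction-phase robot travel = 0.2000·0.2000 = 0.0400 m
robot covers 0.2000·0.0800 − ½·2.5000·0.0800² = 0.0080 m while stopping
person approaches 0.8000·(0.2000+0.0800) = 0.2240 m
margins: 0.0400+0.0400+0.0050 = 0.0850 m
S_min ≈ 0.0400+0.0080+0.2240+0.0850  ⇒  S_min = 357/1000 m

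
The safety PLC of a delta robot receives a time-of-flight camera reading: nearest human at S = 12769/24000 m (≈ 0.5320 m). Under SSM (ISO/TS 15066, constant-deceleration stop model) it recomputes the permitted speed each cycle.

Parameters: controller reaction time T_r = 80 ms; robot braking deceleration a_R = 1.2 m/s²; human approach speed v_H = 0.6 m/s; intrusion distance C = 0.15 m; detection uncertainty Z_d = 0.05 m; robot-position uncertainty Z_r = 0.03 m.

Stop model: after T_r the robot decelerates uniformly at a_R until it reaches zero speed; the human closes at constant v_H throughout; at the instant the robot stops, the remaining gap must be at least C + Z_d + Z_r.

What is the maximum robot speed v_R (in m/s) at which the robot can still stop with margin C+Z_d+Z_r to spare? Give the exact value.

v_R_max = 7/20 m/s = 0.3500 m/s

collect terms ⇒ (5/12)·v_R² + (29/50)·v_R + (-6097/24000) = 0
  disc = (29/50)² − 4·(5/12)·(-6097/24000) = 273529/360000 ; √disc = 523/600
  v_R = (−(29/50) + 523/600) / (2·(5/12)) = 7/20 m/s
check:
T_s = v_R/a_R = (7/20)/(6/5) = 0.2917 s
robot in T_r: 0.3500·0.0800 = 0.0280 m
robot covers 0.3500·0.2917 − ½·1.2000·0.2917² = 0.0510 m while stopping
human over T_r+T_s: 0.6000·(0.0800+0.2917) = 0.2230 m
residual clearance needed = 0.1500+0.0500+0.0300 = 0.2300 m
sum ≈ 0.0280+0.0510+0.2230+0.2300 ≈ 0.5320 m = S ✓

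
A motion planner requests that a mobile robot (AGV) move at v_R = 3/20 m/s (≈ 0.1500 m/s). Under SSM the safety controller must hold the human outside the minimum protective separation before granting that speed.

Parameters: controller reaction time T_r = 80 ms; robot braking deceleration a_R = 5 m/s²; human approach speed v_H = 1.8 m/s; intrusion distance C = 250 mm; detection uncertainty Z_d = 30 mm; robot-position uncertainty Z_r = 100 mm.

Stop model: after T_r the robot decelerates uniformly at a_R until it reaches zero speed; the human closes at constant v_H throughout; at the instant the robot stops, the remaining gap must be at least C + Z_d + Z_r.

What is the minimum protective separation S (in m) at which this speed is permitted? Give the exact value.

S_min = 2369/4000 m = 0.5923 m

T_s = v_R/a_R = (3/20)/5 = 0.0300 s
robot in T_r: 0.1500·0.0800 = 0.0120 m
robot under decel: 0.1500²/(2·5.0000) = 0.0022 m
human closes 1.8000·0.1100 = 0.1980 m
C+Z_d+Z_r = 0.2500+0.0300+0.1000 = 0.3800 m
S_min ≈ 0.0120+0.0022+0.1980+0.3800  ⇒  S_min = 2369/4000 m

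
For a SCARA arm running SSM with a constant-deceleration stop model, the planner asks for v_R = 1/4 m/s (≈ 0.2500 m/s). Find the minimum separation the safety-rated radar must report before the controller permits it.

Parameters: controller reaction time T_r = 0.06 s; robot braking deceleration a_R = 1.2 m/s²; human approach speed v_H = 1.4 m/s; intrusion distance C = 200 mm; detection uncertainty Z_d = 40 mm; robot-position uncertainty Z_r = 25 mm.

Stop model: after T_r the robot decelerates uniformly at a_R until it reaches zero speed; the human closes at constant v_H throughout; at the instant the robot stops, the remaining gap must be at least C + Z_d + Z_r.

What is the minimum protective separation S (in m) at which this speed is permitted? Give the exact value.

T_s = v_R/a_R = (1/4)/(6/5) = 0.2083 s
robot in T_r: 0.2500·0.0600 = 0.0150 m
robot under decel: 0.2500²/(2·1.2000) = 0.0260 m
person approaches 1.4000·(0.0600+0.2083) = 0.3757 m
margins: 0.2000+0.0400+0.0250 = 0.2650 m
S_min ≈ 0.0150+0.0260+0.3757+0.2650  ⇒  S_min = 16361/24000 m

S_min = 16361/24000 m = 0.6817 m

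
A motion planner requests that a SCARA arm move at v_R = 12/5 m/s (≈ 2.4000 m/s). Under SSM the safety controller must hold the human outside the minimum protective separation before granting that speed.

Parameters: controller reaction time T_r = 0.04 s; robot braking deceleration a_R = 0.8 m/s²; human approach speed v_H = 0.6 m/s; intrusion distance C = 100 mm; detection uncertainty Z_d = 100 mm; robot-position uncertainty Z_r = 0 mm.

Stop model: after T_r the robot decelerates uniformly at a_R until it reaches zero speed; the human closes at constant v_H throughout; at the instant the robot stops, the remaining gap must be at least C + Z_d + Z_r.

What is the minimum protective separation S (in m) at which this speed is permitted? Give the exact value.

S_min = 143/25 m = 5.7200 m

T_s = v_R/a_R = (12/5)/(4/5) = 3.0000 s
robot covers v_R·T_r = 2.4000·0.0400 = 0.0960 m before braking
robot covers 2.4000·3.0000 − ½·0.8000·3.0000² = 3.6000 m while stopping
human over T_r+T_s: 0.6000·(0.0400+3.0000) = 1.8240 m
C+Z_d+Z_r = 0.1000+0.1000+0.0000 = 0.2000 m
S_min ≈ 0.0960+3.6000+1.8240+0.2000  ⇒  S_min = 143/25 m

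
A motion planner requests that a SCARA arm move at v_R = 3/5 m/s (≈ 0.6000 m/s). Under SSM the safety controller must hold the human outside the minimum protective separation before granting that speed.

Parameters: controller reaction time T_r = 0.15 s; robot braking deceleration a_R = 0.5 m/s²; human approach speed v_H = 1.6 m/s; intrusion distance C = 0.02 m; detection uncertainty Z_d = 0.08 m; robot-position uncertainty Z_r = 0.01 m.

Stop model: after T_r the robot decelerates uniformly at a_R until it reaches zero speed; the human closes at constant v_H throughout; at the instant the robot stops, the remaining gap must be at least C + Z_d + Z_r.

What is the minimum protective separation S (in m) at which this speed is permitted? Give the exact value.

S_min = 68/25 m = 2.7200 m

braking lasts T_s = (3/5)/(1/2) = 1.2000 s
reaction-phase robot travel = 0.6000·0.1500 = 0.0900 m
robot under decel: 0.6000²/(2·0.5000) = 0.3600 m
human closes 1.6000·1.3500 = 2.1600 m
residual clearance needed = 0.0200+0.0800+0.0100 = 0.1100 m
S_min ≈ 0.0900+0.3600+2.1600+0.1100  ⇒  S_min = 68/25 m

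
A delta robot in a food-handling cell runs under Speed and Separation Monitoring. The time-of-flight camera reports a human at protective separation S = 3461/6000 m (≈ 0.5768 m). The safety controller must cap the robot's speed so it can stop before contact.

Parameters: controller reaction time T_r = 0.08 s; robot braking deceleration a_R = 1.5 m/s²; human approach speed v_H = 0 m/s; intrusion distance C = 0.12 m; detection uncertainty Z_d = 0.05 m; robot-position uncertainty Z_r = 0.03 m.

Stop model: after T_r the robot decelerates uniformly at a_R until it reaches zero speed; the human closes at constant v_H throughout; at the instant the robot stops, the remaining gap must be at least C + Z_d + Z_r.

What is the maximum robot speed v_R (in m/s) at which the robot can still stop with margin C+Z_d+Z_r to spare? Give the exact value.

v_R_max = 19/20 m/s = 0.9500 m/s

quadratic (1/3)·v² + (2/25)·v + (-2261/6000) = 0
  disc = (2/25)² − 4·(1/3)·(-2261/6000) = 11449/22500 ; √disc = 107/150
  v_R = (−(2/25) + 107/150) / (2·(1/3)) = 19/20 m/s
check:
stop time T_s = (19/20)/(3/2) = 0.6333 s
reaction-phase robot travel = 0.9500·0.0800 = 0.0760 m
robot covers 0.9500·0.6333 − ½·1.5000·0.6333² = 0.3008 m while stopping
human closes 0.0000·0.7133 = 0.0000 m
C+Z_d+Z_r = 0.1200+0.0500+0.0300 = 0.2000 m
sum ≈ 0.0760+0.3008+0.0000+0.2000 ≈ 0.5768 m = S ✓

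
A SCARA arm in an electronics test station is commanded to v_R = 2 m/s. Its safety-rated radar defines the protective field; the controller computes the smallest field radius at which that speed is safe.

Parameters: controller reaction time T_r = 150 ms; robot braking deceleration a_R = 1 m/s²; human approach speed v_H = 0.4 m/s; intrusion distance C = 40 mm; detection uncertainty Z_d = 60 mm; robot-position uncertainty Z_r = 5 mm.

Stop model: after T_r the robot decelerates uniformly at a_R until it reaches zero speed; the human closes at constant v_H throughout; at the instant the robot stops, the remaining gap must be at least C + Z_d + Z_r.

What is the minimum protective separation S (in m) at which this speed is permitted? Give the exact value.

stop time T_s = 2/1 = 2.0000 s
reaction-phase robot travel = 2.0000·0.1500 = 0.3000 m
robot under decel: 2.0000²/(2·1.0000) = 2.0000 m
person approaches 0.4000·(0.1500+2.0000) = 0.8600 m
residual clearance needed = 0.0400+0.0600+0.0050 = 0.1050 m
S_min ≈ 0.3000+2.0000+0.8600+0.1050  ⇒  S_min = 653/200 m

S_min = 653/200 m = 3.2650 m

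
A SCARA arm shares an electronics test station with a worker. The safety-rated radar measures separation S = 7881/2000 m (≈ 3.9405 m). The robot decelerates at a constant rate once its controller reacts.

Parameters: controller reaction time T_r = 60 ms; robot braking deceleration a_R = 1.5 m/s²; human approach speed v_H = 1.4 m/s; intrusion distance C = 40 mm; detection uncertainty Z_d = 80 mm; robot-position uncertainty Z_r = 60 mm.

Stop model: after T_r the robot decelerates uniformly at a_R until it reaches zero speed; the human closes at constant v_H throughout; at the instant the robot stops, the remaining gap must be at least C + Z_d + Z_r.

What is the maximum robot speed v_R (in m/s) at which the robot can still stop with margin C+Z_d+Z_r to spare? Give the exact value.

v_R_max = 43/20 m/s = 2.1500 m/s

collect terms ⇒ (1/3)·v_R² + (149/150)·v_R + (-7353/2000) = 0
  disc = (149/150)² − 4·(1/3)·(-7353/2000) = 33124/5625 ; √disc = 182/75
  v_R = (−(149/150) + 182/75) / (2·(1/3)) = 43/20 m/s
check:
stop time T_s = (43/20)/(3/2) = 1.4333 s
reaction-phase robot travel = 2.1500·0.0600 = 0.1290 m
robot covers 2.1500·1.4333 − ½·1.5000·1.4333² = 1.5408 m while stopping
human over T_r+T_s: 1.4000·(0.0600+1.4333) = 2.0907 m
margins: 0.0400+0.0800+0.0600 = 0.1800 m
sum ≈ 0.1290+1.5408+2.0907+0.1800 ≈ 3.9405 m = S ✓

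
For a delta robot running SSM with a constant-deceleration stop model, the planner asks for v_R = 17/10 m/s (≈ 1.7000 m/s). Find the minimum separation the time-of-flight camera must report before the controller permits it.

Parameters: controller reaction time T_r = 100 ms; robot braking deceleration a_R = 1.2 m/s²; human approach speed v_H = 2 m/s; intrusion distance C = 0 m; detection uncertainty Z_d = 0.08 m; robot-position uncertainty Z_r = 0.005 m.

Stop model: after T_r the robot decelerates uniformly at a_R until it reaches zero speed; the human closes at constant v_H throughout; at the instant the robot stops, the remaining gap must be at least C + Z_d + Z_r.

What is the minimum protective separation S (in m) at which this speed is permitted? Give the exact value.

T_s = v_R/a_R = (17/10)/(6/5) = 1.4167 s
robot in T_r: 1.7000·0.1000 = 0.1700 m
braking distance = 1.7000²/(2·1.2000) = 1.2042 m
human over T_r+T_s: 2.0000·(0.1000+1.4167) = 3.0333 m
residual clearance needed = 0.0000+0.0800+0.0050 = 0.0850 m
S_min ≈ 0.1700+1.2042+3.0333+0.0850  ⇒  S_min = 1797/400 m

S_min = 1797/400 m = 4.4925 m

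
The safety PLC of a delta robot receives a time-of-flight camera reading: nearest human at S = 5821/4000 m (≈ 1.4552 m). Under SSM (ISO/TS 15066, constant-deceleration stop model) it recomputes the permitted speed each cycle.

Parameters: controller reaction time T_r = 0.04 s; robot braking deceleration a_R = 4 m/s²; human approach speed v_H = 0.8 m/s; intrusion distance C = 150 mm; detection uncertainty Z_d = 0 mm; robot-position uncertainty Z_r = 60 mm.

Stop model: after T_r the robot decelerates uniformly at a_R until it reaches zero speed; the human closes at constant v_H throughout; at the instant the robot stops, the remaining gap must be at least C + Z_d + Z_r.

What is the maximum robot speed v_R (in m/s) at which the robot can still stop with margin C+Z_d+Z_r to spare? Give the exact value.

at the boundary: (1/8)·v² + (6/25)·v + (-4853/4000) = 0
  disc = (6/25)² − 4·(1/8)·(-4853/4000) = 26569/40000 ; √disc = 163/200
  v_R = (−(6/25) + 163/200) / (2·(1/8)) = 23/10 m/s
check:
T_s = v_R/a_R = (23/10)/4 = 0.5750 s
robot in T_r: 2.3000·0.0400 = 0.0920 m
robot covers 2.3000·0.5750 − ½·4.0000·0.5750² = 0.6613 m while stopping
human over T_r+T_s: 0.8000·(0.0400+0.5750) = 0.4920 m
margins: 0.1500+0.0000+0.0600 = 0.2100 m
sum ≈ 0.0920+0.6613+0.4920+0.2100 ≈ 1.4552 m = S ✓

v_R_max = 23/10 m/s = 2.3000 m/s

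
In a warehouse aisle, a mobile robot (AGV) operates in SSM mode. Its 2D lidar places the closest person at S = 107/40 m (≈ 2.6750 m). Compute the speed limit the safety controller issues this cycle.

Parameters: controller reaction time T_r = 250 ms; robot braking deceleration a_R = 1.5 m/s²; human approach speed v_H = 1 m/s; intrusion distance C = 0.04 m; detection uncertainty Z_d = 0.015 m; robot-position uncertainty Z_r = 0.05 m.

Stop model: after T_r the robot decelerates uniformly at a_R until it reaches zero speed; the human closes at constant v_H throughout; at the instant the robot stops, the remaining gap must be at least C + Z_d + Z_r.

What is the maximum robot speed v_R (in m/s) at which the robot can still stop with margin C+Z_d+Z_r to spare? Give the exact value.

at the boundary: (1/3)·v² + (11/12)·v + (-58/25) = 0
  disc = (11/12)² − 4·(1/3)·(-58/25) = 14161/3600 ; √disc = 119/60
  v_R = (−(11/12) + 119/60) / (2·(1/3)) = 8/5 m/s
check:
braking lasts T_s = (8/5)/(3/2) = 1.0667 s
robot in T_r: 1.6000·0.2500 = 0.4000 m
robot covers 1.6000·1.0667 − ½·1.5000·1.0667² = 0.8533 m while stopping
human over T_r+T_s: 1.0000·(0.2500+1.0667) = 1.3167 m
C+Z_d+Z_r = 0.0400+0.0150+0.0500 = 0.1050 m
sum ≈ 0.4000+0.8533+1.3167+0.1050 ≈ 2.6750 m = S ✓

v_R_max = 8/5 m/s = 1.6000 m/s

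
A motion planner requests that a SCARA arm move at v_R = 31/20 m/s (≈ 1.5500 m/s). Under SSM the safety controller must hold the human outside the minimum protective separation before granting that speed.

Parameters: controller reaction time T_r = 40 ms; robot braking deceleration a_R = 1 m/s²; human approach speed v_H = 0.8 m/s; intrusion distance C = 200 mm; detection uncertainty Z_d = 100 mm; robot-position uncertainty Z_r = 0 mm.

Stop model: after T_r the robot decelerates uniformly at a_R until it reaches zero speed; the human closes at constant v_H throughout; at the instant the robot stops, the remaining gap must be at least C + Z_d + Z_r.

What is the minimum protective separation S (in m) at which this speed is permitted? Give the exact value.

T_s = v_R/a_R = (31/20)/1 = 1.5500 s
robot in T_r: 1.5500·0.0400 = 0.0620 m
robot under decel: 1.5500²/(2·1.0000) = 1.2012 m
human closes 0.8000·1.5900 = 1.2720 m
C+Z_d+Z_r = 0.2000+0.1000+0.0000 = 0.3000 m
S_min ≈ 0.0620+1.2012+1.2720+0.3000  ⇒  S_min = 11341/4000 m

S_min = 11341/4000 m = 2.8352 m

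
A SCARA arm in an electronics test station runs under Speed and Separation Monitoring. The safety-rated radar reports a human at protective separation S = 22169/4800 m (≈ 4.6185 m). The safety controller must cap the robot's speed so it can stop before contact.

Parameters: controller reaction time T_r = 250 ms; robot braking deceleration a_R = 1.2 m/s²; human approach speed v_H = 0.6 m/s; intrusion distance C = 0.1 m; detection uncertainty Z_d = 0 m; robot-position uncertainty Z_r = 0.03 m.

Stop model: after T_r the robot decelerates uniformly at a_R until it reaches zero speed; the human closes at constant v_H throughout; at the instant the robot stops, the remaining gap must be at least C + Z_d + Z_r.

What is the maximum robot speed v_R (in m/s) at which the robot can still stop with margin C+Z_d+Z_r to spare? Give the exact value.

collect terms ⇒ (5/12)·v_R² + (3/4)·v_R + (-833/192) = 0
  disc = (3/4)² − 4·(5/12)·(-833/192) = 4489/576 ; √disc = 67/24
  v_R = (−(3/4) + 67/24) / (2·(5/12)) = 49/20 m/s
check:
T_s = v_R/a_R = (49/20)/(6/5) = 2.0417 s
robot in T_r: 2.4500·0.2500 = 0.6125 m
braking distance = 2.4500²/(2·1.2000) = 2.5010 m
human closes 0.6000·2.2917 = 1.3750 m
residual clearance needed = 0.1000+0.0000+0.0300 = 0.1300 m
sum ≈ 0.6125+2.5010+1.3750+0.1300 ≈ 4.6185 m = S ✓

v_R_max = 49/20 m/s = 2.4500 m/s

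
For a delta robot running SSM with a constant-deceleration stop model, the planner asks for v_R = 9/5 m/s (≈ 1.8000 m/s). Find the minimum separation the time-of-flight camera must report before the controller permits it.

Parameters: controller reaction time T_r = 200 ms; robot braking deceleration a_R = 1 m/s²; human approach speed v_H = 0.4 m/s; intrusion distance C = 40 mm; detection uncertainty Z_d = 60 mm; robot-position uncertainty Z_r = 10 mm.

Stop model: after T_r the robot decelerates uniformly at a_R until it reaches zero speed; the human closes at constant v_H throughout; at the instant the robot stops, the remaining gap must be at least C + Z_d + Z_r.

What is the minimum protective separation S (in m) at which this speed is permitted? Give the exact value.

braking lasts T_s = (9/5)/1 = 1.8000 s
robot covers v_R·T_r = 1.8000·0.2000 = 0.3600 m before braking
robot covers 1.8000·1.8000 − ½·1.0000·1.8000² = 1.6200 m while stopping
human over T_r+T_s: 0.4000·(0.2000+1.8000) = 0.8000 m
margins: 0.0400+0.0600+0.0100 = 0.1100 m
S_min ≈ 0.3600+1.6200+0.8000+0.1100  ⇒  S_min = 289/100 m

S_min = 289/100 m = 2.8900 m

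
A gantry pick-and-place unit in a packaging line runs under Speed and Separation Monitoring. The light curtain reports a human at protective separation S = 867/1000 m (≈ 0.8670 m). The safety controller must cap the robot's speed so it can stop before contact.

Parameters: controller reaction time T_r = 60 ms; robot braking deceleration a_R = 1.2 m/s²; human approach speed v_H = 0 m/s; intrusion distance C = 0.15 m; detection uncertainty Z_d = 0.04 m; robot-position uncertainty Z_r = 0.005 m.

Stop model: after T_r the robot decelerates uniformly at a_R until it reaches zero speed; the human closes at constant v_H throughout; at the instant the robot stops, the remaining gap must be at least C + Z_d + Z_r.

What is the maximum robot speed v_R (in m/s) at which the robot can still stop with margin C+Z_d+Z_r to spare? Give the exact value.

v_R_max = 6/5 m/s = 1.2000 m/s

quadratic (5/12)·v² + (3/50)·v + (-84/125) = 0
  disc = (3/50)² − 4·(5/12)·(-84/125) = 2809/2500 ; √disc = 53/50
  v_R = (−(3/50) + 53/50) / (2·(5/12)) = 6/5 m/s
check:
stop time T_s = (6/5)/(6/5) = 1.0000 s
reaction-phase robot travel = 1.2000·0.0600 = 0.0720 m
braking distance = 1.2000²/(2·1.2000) = 0.6000 m
human over T_r+T_s: 0.0000·(0.0600+1.0000) = 0.0000 m
residual clearance needed = 0.1500+0.0400+0.0050 = 0.1950 m
sum ≈ 0.0720+0.6000+0.0000+0.1950 ≈ 0.8670 m = S ✓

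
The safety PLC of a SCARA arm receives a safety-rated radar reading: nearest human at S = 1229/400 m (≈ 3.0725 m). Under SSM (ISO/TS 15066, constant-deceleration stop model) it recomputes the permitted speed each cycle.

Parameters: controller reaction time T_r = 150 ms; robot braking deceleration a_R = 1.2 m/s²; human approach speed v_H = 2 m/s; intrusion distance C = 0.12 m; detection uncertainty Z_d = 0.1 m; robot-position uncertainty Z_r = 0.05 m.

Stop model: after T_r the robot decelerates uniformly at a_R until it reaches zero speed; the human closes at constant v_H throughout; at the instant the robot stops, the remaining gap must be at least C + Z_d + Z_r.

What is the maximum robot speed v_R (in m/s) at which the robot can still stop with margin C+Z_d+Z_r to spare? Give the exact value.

at the boundary: (5/12)·v² + (109/60)·v + (-1001/400) = 0
  disc = (109/60)² − 4·(5/12)·(-1001/400) = 1681/225 ; √disc = 41/15
  v_R = (−(109/60) + 41/15) / (2·(5/12)) = 11/10 m/s
check:
stop time T_s = (11/10)/(6/5) = 0.9167 s
robot covers v_R·T_r = 1.1000·0.1500 = 0.1650 m before braking
robot covers 1.1000·0.9167 − ½·1.2000·0.9167² = 0.5042 m while stopping
human over T_r+T_s: 2.0000·(0.1500+0.9167) = 2.1333 m
C+Z_d+Z_r = 0.1200+0.1000+0.0500 = 0.2700 m
sum ≈ 0.1650+0.5042+2.1333+0.2700 ≈ 3.0725 m = S ✓

v_R_max = 11/10 m/s = 1.1000 m/s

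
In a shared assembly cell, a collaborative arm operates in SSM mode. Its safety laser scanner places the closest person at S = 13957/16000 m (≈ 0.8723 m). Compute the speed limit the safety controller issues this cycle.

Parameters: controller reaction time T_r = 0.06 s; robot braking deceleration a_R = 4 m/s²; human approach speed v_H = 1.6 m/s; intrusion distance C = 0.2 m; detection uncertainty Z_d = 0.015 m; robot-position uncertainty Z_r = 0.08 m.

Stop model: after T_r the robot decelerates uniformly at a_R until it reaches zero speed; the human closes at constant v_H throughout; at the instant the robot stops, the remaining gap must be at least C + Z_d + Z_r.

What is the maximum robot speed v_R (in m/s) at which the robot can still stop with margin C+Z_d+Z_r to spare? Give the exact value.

v_R_max = 17/20 m/s = 0.8500 m/s

at the boundary: (1/8)·v² + (23/50)·v + (-7701/16000) = 0
  disc = (23/50)² − 4·(1/8)·(-7701/16000) = 72361/160000 ; √disc = 269/400
  v_R = (−(23/50) + 269/400) / (2·(1/8)) = 17/20 m/s
check:
stop time T_s = (17/20)/4 = 0.2125 s
reaction-phase robot travel = 0.8500·0.0600 = 0.0510 m
braking distance = 0.8500²/(2·4.0000) = 0.0903 m
human over T_r+T_s: 1.6000·(0.0600+0.2125) = 0.4360 m
residual clearance needed = 0.2000+0.0150+0.0800 = 0.2950 m
sum ≈ 0.0510+0.0903+0.4360+0.2950 ≈ 0.8723 m = S ✓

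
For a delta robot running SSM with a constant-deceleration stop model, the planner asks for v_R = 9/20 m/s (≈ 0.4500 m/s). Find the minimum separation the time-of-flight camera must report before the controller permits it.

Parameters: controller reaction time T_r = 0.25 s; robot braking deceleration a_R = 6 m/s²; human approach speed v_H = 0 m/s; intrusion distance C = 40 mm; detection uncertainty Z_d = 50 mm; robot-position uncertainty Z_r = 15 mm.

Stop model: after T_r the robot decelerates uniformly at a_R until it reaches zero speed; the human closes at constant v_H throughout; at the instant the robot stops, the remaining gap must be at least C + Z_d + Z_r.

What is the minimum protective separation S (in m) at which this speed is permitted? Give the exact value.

T_s = v_R/a_R = (9/20)/6 = 0.0750 s
robot covers v_R·T_r = 0.4500·0.2500 = 0.1125 m before braking
robot covers 0.4500·0.0750 − ½·6.0000·0.0750² = 0.0169 m while stopping
person approaches 0.0000·(0.2500+0.0750) = 0.0000 m
C+Z_d+Z_r = 0.0400+0.0500+0.0150 = 0.1050 m
S_min ≈ 0.1125+0.0169+0.0000+0.1050  ⇒  S_min = 15/64 m

S_min = 15/64 m = 0.2344 m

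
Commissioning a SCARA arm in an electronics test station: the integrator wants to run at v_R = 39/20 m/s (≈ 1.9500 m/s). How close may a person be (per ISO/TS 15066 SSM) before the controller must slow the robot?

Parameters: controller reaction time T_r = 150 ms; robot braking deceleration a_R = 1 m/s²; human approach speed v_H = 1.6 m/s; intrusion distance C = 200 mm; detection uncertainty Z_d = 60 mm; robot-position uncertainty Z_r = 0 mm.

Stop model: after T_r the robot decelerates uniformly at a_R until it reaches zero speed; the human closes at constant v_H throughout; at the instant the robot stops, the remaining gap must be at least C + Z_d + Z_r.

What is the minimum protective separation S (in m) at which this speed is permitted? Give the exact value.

stop time T_s = (39/20)/1 = 1.9500 s
robot in T_r: 1.9500·0.1500 = 0.2925 m
robot covers 1.9500·1.9500 − ½·1.0000·1.9500² = 1.9013 m while stopping
human over T_r+T_s: 1.6000·(0.1500+1.9500) = 3.3600 m
margins: 0.2000+0.0600+0.0000 = 0.2600 m
S_min ≈ 0.2925+1.9013+3.3600+0.2600  ⇒  S_min = 4651/800 m

S_min = 4651/800 m = 5.8137 m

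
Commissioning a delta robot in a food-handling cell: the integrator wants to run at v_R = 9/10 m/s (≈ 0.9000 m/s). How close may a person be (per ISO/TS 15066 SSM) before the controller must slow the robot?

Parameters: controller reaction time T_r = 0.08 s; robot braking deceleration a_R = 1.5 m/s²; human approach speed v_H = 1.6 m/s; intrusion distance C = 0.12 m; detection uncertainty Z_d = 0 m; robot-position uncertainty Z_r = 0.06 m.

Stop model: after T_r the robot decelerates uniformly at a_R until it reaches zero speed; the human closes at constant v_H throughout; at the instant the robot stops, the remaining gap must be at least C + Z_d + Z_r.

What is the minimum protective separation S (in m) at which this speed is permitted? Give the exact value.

S_min = 161/100 m = 1.6100 m

stop time T_s = (9/10)/(3/2) = 0.6000 s
robot in T_r: 0.9000·0.0800 = 0.0720 m
braking distance = 0.9000²/(2·1.5000) = 0.2700 m
human closes 1.6000·0.6800 = 1.0880 m
margins: 0.1200+0.0000+0.0600 = 0.1800 m
S_min ≈ 0.0720+0.2700+1.0880+0.1800  ⇒  S_min = 161/100 m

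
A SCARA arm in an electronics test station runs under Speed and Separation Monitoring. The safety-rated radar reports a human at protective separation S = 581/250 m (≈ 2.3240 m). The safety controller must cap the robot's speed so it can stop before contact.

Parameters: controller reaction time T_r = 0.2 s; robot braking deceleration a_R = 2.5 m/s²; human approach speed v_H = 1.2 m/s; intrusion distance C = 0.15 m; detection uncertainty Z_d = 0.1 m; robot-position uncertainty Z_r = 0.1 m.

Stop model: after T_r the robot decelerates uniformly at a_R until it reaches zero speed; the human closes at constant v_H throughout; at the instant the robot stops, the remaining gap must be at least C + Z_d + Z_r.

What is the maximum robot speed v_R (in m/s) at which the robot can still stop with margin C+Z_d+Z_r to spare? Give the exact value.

collect terms ⇒ (1/5)·v_R² + (17/25)·v_R + (-867/500) = 0
  disc = (17/25)² − 4·(1/5)·(-867/500) = 1156/625 ; √disc = 34/25
  v_R = (−(17/25) + 34/25) / (2·(1/5)) = 17/10 m/s
check:
stop time T_s = (17/10)/(5/2) = 0.6800 s
robot in T_r: 1.7000·0.2000 = 0.3400 m
braking distance = 1.7000²/(2·2.5000) = 0.5780 m
person approaches 1.2000·(0.2000+0.6800) = 1.0560 m
residual clearance needed = 0.1500+0.1000+0.1000 = 0.3500 m
sum ≈ 0.3400+0.5780+1.0560+0.3500 ≈ 2.3240 m = S ✓

v_R_max = 17/10 m/s = 1.7000 m/s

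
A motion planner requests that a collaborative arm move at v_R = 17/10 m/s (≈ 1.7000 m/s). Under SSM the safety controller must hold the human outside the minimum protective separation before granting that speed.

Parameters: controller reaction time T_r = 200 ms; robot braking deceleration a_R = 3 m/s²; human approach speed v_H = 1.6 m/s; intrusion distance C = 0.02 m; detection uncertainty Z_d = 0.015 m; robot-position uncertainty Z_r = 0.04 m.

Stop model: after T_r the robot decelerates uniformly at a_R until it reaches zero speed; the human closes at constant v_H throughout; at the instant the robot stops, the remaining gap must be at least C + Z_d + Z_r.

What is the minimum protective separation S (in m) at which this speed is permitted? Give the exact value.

S_min = 637/300 m = 2.1233 m

braking lasts T_s = (17/10)/3 = 0.5667 s
reaction-phase robot travel = 1.7000·0.2000 = 0.3400 m
robot under decel: 1.7000²/(2·3.0000) = 0.4817 m
human closes 1.6000·0.7667 = 1.2267 m
margins: 0.0200+0.0150+0.0400 = 0.0750 m
S_min ≈ 0.3400+0.4817+1.2267+0.0750  ⇒  S_min = 637/300 m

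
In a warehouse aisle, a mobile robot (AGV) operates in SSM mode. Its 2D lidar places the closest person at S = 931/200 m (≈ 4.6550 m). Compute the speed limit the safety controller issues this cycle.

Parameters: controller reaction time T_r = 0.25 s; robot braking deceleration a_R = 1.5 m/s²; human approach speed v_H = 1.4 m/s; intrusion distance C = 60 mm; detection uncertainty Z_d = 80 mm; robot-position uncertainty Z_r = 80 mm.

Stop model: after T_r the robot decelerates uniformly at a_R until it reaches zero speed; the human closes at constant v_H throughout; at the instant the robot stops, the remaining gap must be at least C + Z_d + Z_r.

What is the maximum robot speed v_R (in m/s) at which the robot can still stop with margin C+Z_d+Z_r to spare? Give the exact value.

v_R_max = 43/20 m/s = 2.1500 m/s

quadratic (1/3)·v² + (71/60)·v + (-817/200) = 0
  disc = (71/60)² − 4·(1/3)·(-817/200) = 24649/3600 ; √disc = 157/60
  v_R = (−(71/60) + 157/60) / (2·(1/3)) = 43/20 m/s
check:
T_s = v_R/a_R = (43/20)/(3/2) = 1.4333 s
robot covers v_R·T_r = 2.1500·0.2500 = 0.5375 m before braking
robot under decel: 2.1500²/(2·1.5000) = 1.5408 m
person approaches 1.4000·(0.2500+1.4333) = 2.3567 m
margins: 0.0600+0.0800+0.0800 = 0.2200 m
sum ≈ 0.5375+1.5408+2.3567+0.2200 ≈ 4.6550 m = S ✓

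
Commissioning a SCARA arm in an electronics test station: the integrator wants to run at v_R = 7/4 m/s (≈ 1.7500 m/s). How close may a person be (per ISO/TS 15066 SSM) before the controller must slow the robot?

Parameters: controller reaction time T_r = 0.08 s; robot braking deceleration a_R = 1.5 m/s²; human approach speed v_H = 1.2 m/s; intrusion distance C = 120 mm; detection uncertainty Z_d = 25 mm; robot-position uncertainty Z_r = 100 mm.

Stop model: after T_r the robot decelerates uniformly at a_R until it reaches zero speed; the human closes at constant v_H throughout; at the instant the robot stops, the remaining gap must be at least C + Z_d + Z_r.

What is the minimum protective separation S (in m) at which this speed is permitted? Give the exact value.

T_s = v_R/a_R = (7/4)/(3/2) = 1.1667 s
robot in T_r: 1.7500·0.0800 = 0.1400 m
robot under decel: 1.7500²/(2·1.5000) = 1.0208 m
human closes 1.2000·1.2467 = 1.4960 m
residual clearance needed = 0.1200+0.0250+0.1000 = 0.2450 m
S_min ≈ 0.1400+1.0208+1.4960+0.2450  ⇒  S_min = 17411/6000 m

S_min = 17411/6000 m = 2.9018 m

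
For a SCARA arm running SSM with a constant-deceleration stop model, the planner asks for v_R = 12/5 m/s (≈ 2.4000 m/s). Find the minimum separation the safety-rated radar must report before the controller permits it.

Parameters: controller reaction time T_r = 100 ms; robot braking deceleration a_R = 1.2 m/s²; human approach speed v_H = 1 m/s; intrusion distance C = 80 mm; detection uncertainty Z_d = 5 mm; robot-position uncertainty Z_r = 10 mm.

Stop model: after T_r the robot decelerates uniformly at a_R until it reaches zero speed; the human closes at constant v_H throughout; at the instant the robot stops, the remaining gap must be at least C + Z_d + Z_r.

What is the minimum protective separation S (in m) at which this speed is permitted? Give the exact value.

S_min = 967/200 m = 4.8350 m

stop time T_s = (12/5)/(6/5) = 2.0000 s
robot in T_r: 2.4000·0.1000 = 0.2400 m
robot covers 2.4000·2.0000 − ½·1.2000·2.0000² = 2.4000 m while stopping
human over T_r+T_s: 1.0000·(0.1000+2.0000) = 2.1000 m
margins: 0.0800+0.0050+0.0100 = 0.0950 m
S_min ≈ 0.2400+2.4000+2.1000+0.0950  ⇒  S_min = 967/200 m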